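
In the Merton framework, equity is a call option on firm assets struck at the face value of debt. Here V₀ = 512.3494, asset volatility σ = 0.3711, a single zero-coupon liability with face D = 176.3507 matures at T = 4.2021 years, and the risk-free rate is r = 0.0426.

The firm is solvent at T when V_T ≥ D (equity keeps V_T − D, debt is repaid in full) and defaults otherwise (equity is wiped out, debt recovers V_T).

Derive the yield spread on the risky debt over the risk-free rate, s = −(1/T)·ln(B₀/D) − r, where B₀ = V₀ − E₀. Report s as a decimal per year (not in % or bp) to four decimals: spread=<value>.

d₁ = [ln(V₀/D) + (r + σ²/2)T] / (σ√T)
   = [ln(512.3494/176.3507) + (0.0426 + 0.5·0.3711²)·4.2021] / (0.3711·√4.2021)
   = [1.066532 + 0.468356] / 0.760719 = 2.017681
d₂ = d₁ − σ√T = 2.017681 − 0.760719 = 1.256963
N(d₁) = 0.978188,  N(d₂) = 0.895616,  e^(−rT) = 0.836098
E₀ = V₀·N(d₁) − D·e^(−rT)·N(d₂)
   = 512.3494·0.978188 − 176.3507·0.836098·0.895616 = 369.118444
B₀ = V₀ − E₀ = 512.3494 − 369.118444 = 143.230956
spread = −(1/T)·ln(B₀/D) − r = −(1/4.2021)·ln(143.230956/176.3507) − 0.0426 = 0.00690292

spread=0.0069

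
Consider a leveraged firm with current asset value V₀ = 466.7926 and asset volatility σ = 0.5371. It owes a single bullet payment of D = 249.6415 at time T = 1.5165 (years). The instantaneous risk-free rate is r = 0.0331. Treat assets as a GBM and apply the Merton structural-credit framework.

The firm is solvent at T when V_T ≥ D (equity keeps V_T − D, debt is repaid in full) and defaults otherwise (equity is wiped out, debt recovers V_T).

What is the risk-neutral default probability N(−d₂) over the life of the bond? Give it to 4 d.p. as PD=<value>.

d₁ = [ln(V₀/D) + (r + σ²/2)T] / (σ√T)
   = [ln(466.7926/249.6415) + (0.0331 + 0.5·0.5371²)·1.5165] / (0.5371·√1.5165)
   = [0.625859 + 0.268933] / 0.661419 = 1.352839
d₂ = d₁ − σ√T = 1.352839 − 0.661419 = 0.691420
risk-neutral PD = N(−d₂) = N(-0.691420) = 0.244651

PD=0.2447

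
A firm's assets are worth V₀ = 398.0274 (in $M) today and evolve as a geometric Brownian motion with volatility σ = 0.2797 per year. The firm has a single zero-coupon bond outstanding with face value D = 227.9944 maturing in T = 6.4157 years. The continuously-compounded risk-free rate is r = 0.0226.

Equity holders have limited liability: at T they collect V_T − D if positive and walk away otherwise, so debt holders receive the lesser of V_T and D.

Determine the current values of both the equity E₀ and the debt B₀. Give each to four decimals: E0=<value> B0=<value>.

d₁ = [ln(V₀/D) + (r + σ²/2)T] / (σ√T)
   = [ln(398.0274/227.9944) + (0.0226 + 0.5·0.2797²)·6.4157] / (0.2797·√6.4157)
   = [0.557200 + 0.395952] / 0.708459 = 1.345388
d₂ = d₁ − σ√T = 1.345388 − 0.708459 = 0.636929
N(d₁) = 0.910750,  N(d₂) = 0.737914,  e^(−rT) = 0.865027
E₀ = V₀·N(d₁) − D·e^(−rT)·N(d₂)
   = 398.0274·0.910750 − 227.9944·0.865027·0.737914 = 216.971018
B₀ = V₀ − E₀ = 398.0274 − 216.971018 = 181.056382

E0=216.9710 B0=181.0564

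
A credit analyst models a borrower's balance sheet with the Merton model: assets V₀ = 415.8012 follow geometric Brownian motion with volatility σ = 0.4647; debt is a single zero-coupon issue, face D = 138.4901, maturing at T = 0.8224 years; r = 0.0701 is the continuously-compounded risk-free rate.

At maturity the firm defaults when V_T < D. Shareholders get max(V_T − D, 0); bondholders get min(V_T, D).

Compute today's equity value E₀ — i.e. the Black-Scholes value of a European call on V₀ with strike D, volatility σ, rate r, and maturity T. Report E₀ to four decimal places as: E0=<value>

E0=285.1573

d₁ = [ln(V₀/D) + (r + σ²/2)T] / (σ√T)
   = [ln(415.8012/138.4901) + (0.0701 + 0.5·0.4647²)·0.8224] / (0.4647·√0.8224)
   = [1.099408 + 0.146447] / 0.421419 = 2.956334
d₂ = d₁ − σ√T = 2.956334 − 0.421419 = 2.534915
N(d₁) = 0.998443,  N(d₂) = 0.994376,  e^(−rT) = 0.943980
E₀ = V₀·N(d₁) − D·e^(−rT)·N(d₂)
   = 415.8012·0.998443 − 138.4901·0.943980·0.994376 = 285.157273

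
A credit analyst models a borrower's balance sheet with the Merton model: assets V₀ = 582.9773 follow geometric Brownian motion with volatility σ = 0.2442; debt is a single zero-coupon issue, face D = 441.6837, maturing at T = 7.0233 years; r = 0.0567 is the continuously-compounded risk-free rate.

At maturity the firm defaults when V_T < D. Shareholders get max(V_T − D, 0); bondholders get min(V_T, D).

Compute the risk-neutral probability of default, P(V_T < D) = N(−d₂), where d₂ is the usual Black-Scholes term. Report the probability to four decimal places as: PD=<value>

PD=0.2356

d₁ = [ln(V₀/D) + (r + σ²/2)T] / (σ√T)
   = [ln(582.9773/441.6837) + (0.0567 + 0.5·0.2442²)·7.0233] / (0.2442·√7.0233)
   = [0.277554 + 0.607634] / 0.647167 = 1.367789
d₂ = d₁ − σ√T = 1.367789 − 0.647167 = 0.720622
risk-neutral PD = N(−d₂) = N(-0.720622) = 0.235571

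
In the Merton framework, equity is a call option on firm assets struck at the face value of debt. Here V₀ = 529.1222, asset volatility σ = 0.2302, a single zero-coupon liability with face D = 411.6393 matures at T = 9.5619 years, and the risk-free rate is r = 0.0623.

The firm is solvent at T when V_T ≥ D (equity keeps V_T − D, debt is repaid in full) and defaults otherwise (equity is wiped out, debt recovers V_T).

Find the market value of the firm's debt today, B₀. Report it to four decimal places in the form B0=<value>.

B0=213.3368

d₁ = [ln(V₀/D) + (r + σ²/2)T] / (σ√T)
   = [ln(529.1222/411.6393) + (0.0623 + 0.5·0.2302²)·9.5619] / (0.2302·√9.5619)
   = [0.251072 + 0.849059] / 0.711832 = 1.545492
d₂ = d₁ − σ√T = 1.545492 − 0.711832 = 0.833660
N(d₁) = 0.938886,  N(d₂) = 0.797764,  e^(−rT) = 0.551173
E₀ = V₀·N(d₁) − D·e^(−rT)·N(d₂)
   = 529.1222·0.938886 − 411.6393·0.551173·0.797764 = 315.785377
B₀ = V₀ − E₀ = 529.1222 − 315.785377 = 213.336823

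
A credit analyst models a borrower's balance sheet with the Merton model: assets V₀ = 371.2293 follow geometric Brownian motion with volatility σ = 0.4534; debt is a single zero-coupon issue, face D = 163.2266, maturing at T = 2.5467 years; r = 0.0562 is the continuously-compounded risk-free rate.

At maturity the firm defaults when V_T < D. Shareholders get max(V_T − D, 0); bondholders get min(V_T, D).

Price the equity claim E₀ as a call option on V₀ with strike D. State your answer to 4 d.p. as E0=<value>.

d₁ = [ln(V₀/D) + (r + σ²/2)T] / (σ√T)
   = [ln(371.2293/163.2266) + (0.0562 + 0.5·0.4534²)·2.5467] / (0.4534·√2.5467)
   = [0.821681 + 0.404889] / 0.723553 = 1.695203
d₂ = d₁ − σ√T = 1.695203 − 0.723553 = 0.971650
N(d₁) = 0.954982,  N(d₂) = 0.834388,  e^(−rT) = 0.866646
E₀ = V₀·N(d₁) − D·e^(−rT)·N(d₂)
   = 371.2293·0.954982 − 163.2266·0.866646·0.834388 = 236.484905

E0=236.4849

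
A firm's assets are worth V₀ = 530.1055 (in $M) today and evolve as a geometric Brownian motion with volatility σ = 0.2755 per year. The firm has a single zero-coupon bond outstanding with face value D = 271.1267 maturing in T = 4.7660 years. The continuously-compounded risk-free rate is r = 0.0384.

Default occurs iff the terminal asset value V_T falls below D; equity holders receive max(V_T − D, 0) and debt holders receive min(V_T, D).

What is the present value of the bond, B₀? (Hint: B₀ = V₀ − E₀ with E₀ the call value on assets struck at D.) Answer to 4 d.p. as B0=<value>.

d₁ = [ln(V₀/D) + (r + σ²/2)T] / (σ√T)
   = [ln(530.1055/271.1267) + (0.0384 + 0.5·0.2755²)·4.7660] / (0.2755·√4.7660)
   = [0.670490 + 0.363885] / 0.601449 = 1.719805
d₂ = d₁ − σ√T = 1.719805 − 0.601449 = 1.118356
N(d₁) = 0.957266,  N(d₂) = 0.868293,  e^(−rT) = 0.832756
E₀ = V₀·N(d₁) − D·e^(−rT)·N(d₂)
   = 530.1055·0.957266 − 271.1267·0.832756·0.868293 = 311.406794
B₀ = V₀ − E₀ = 530.1055 − 311.406794 = 218.698706

B0=218.6987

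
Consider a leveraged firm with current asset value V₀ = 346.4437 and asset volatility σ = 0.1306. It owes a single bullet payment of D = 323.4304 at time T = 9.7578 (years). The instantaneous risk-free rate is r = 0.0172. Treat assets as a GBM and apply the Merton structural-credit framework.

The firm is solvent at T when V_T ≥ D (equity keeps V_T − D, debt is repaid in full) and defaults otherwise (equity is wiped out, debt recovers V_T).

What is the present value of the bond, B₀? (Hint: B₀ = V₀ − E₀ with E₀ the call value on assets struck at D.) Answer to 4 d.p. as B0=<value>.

B0=251.8182

d₁ = [ln(V₀/D) + (r + σ²/2)T] / (σ√T)
   = [ln(346.4437/323.4304) + (0.0172 + 0.5·0.1306²)·9.7578] / (0.1306·√9.7578)
   = [0.068736 + 0.251050] / 0.407961 = 0.783865
d₂ = d₁ − σ√T = 0.783865 − 0.407961 = 0.375904
N(d₁) = 0.783440,  N(d₂) = 0.646506,  e^(−rT) = 0.845494
E₀ = V₀·N(d₁) − D·e^(−rT)·N(d₂)
   = 346.4437·0.783440 − 323.4304·0.845494·0.646506 = 94.625506
B₀ = V₀ − E₀ = 346.4437 − 94.625506 = 251.818194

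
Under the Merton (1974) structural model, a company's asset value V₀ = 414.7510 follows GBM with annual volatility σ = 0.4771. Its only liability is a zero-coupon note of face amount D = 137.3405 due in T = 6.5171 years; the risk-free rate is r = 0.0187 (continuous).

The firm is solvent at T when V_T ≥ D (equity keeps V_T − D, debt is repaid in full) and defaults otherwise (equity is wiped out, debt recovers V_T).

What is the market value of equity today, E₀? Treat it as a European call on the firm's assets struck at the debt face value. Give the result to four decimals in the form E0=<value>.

E0=313.1500

d₁ = [ln(V₀/D) + (r + σ²/2)T] / (σ√T)
   = [ln(414.7510/137.3405) + (0.0187 + 0.5·0.4771²)·6.5171] / (0.4771·√6.5171)
   = [1.105215 + 0.863595] / 1.217970 = 1.616469
d₂ = d₁ − σ√T = 1.616469 − 1.217970 = 0.398499
N(d₁) = 0.947003,  N(d₂) = 0.654869,  e^(−rT) = 0.885264
E₀ = V₀·N(d₁) − D·e^(−rT)·N(d₂)
   = 414.7510·0.947003 − 137.3405·0.885264·0.654869 = 313.150041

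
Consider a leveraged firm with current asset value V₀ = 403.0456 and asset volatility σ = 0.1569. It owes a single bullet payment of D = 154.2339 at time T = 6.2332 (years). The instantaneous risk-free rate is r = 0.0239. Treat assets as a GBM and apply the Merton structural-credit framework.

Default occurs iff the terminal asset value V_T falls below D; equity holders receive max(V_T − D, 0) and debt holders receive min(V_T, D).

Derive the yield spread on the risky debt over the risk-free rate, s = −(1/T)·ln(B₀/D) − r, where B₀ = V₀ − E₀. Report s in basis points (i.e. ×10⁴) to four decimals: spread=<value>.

spread=0.7346

d₁ = [ln(V₀/D) + (r + σ²/2)T] / (σ√T)
   = [ln(403.0456/154.2339) + (0.0239 + 0.5·0.1569²)·6.2332] / (0.1569·√6.2332)
   = [0.960579 + 0.225697] / 0.391722 = 3.028359
d₂ = d₁ − σ√T = 3.028359 − 0.391722 = 2.636636
N(d₁) = 0.998771,  N(d₂) = 0.995813,  e^(−rT) = 0.861592
E₀ = V₀·N(d₁) − D·e^(−rT)·N(d₂)
   = 403.0456·0.998771 − 154.2339·0.861592·0.995813 = 270.219742
B₀ = V₀ − E₀ = 403.0456 − 270.219742 = 132.825858
spread = −(1/T)·ln(B₀/D) − r = −(1/6.2332)·ln(132.825858/154.2339) − 0.0239 = 0.00007346
in basis points: 0.00007346 × 10⁴ = 0.7346 bp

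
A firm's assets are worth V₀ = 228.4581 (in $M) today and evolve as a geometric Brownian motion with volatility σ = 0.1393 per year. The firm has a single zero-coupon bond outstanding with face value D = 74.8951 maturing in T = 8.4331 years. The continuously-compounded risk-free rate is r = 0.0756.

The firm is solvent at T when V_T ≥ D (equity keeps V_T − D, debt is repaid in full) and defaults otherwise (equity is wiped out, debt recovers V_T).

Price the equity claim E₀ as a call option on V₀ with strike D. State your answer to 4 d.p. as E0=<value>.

d₁ = [ln(V₀/D) + (r + σ²/2)T] / (σ√T)
   = [ln(228.4581/74.8951) + (0.0756 + 0.5·0.1393²)·8.4331] / (0.1393·√8.4331)
   = [1.115264 + 0.719362] / 0.404524 = 4.535268
d₂ = d₁ − σ√T = 4.535268 − 0.404524 = 4.130744
N(d₁) = 0.999997,  N(d₂) = 0.999982,  e^(−rT) = 0.528590
E₀ = V₀·N(d₁) − D·e^(−rT)·N(d₂)
   = 228.4581·0.999997 − 74.8951·0.528590·0.999982 = 188.869364

E0=188.8694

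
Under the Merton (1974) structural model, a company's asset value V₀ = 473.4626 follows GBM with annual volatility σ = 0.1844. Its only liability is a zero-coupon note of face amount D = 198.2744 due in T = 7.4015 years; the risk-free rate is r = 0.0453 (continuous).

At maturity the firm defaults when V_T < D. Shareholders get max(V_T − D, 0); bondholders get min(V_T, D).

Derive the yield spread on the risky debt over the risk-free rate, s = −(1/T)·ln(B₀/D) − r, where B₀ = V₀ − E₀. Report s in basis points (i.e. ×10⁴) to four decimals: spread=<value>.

spread=3.2539

d₁ = [ln(V₀/D) + (r + σ²/2)T] / (σ√T)
   = [ln(473.4626/198.2744) + (0.0453 + 0.5·0.1844²)·7.4015] / (0.1844·√7.4015)
   = [0.870421 + 0.461126] / 0.501673 = 2.654212
d₂ = d₁ − σ√T = 2.654212 − 0.501673 = 2.152539
N(d₁) = 0.996025,  N(d₂) = 0.984323,  e^(−rT) = 0.715132
E₀ = V₀·N(d₁) − D·e^(−rT)·N(d₂)
   = 473.4626·0.996025 − 198.2744·0.715132·0.984323 = 332.011282
B₀ = V₀ − E₀ = 473.4626 − 332.011282 = 141.451318
spread = −(1/T)·ln(B₀/D) − r = −(1/7.4015)·ln(141.451318/198.2744) − 0.0453 = 0.00032539
in basis points: 0.00032539 × 10⁴ = 3.2539 bp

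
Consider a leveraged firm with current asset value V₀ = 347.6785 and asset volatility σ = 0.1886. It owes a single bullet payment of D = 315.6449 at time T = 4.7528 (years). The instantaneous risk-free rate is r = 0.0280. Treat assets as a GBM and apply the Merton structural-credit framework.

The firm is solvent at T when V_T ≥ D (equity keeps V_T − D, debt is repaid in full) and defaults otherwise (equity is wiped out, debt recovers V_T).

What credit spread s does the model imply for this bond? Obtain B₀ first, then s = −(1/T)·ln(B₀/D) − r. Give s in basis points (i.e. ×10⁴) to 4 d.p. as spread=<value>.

spread=180.5300

d₁ = [ln(V₀/D) + (r + σ²/2)T] / (σ√T)
   = [ln(347.6785/315.6449) + (0.0280 + 0.5·0.1886²)·4.7528] / (0.1886·√4.7528)
   = [0.096660 + 0.217607] / 0.411165 = 0.764333
d₂ = d₁ − σ√T = 0.764333 − 0.411165 = 0.353168
N(d₁) = 0.777666,  N(d₂) = 0.638019,  e^(−rT) = 0.875396
E₀ = V₀·N(d₁) − D·e^(−rT)·N(d₂)
   = 347.6785·0.777666 − 315.6449·0.875396·0.638019 = 94.083850
B₀ = V₀ − E₀ = 347.6785 − 94.083850 = 253.594650
spread = −(1/T)·ln(B₀/D) − r = −(1/4.7528)·ln(253.594650/315.6449) − 0.0280 = 0.01805300
in basis points: 0.01805300 × 10⁴ = 180.5300 bp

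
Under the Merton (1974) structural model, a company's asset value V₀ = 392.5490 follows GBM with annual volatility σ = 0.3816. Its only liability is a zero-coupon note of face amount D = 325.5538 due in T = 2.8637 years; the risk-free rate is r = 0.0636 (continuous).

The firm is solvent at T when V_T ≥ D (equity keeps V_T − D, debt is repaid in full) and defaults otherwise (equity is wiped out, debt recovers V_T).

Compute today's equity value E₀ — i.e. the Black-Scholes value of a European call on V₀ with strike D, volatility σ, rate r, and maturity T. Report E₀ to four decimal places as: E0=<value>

d₁ = [ln(V₀/D) + (r + σ²/2)T] / (σ√T)
   = [ln(392.5490/325.5538) + (0.0636 + 0.5·0.3816²)·2.8637] / (0.3816·√2.8637)
   = [0.187134 + 0.390635] / 0.645761 = 0.894709
d₂ = d₁ − σ√T = 0.894709 − 0.645761 = 0.248948
N(d₁) = 0.814529,  N(d₂) = 0.598299,  e^(−rT) = 0.833492
E₀ = V₀·N(d₁) − D·e^(−rT)·N(d₂)
   = 392.5490·0.814529 − 325.5538·0.833492·0.598299 = 157.396019

E0=157.3960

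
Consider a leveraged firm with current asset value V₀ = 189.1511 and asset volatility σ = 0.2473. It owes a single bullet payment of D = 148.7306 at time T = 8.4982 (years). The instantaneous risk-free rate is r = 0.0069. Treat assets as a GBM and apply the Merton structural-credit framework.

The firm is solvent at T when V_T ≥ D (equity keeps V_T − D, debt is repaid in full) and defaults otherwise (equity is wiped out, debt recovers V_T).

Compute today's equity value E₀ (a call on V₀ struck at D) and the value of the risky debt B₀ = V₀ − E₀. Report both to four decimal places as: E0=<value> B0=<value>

E0=74.5402 B0=114.6109

d₁ = [ln(V₀/D) + (r + σ²/2)T] / (σ√T)
   = [ln(189.1511/148.7306) + (0.0069 + 0.5·0.2473²)·8.4982] / (0.2473·√8.4982)
   = [0.240410 + 0.318501] / 0.720921 = 0.775273
d₂ = d₁ − σ√T = 0.775273 − 0.720921 = 0.054352
N(d₁) = 0.780911,  N(d₂) = 0.521673,  e^(−rT) = 0.943048
E₀ = V₀·N(d₁) − D·e^(−rT)·N(d₂)
   = 189.1511·0.780911 − 148.7306·0.943048·0.521673 = 74.540241
B₀ = V₀ − E₀ = 189.1511 − 74.540241 = 114.610859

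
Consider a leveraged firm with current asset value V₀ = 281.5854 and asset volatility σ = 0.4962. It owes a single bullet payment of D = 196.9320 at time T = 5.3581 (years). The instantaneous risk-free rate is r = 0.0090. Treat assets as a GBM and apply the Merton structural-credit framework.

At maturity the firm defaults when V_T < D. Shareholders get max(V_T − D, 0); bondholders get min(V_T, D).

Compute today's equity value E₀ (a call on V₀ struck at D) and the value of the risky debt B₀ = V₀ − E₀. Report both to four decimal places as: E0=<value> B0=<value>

E0=154.3790 B0=127.2064

d₁ = [ln(V₀/D) + (r + σ²/2)T] / (σ√T)
   = [ln(281.5854/196.9320) + (0.0090 + 0.5·0.4962²)·5.3581] / (0.4962·√5.3581)
   = [0.357577 + 0.707844] / 1.148582 = 0.927596
d₂ = d₁ − σ√T = 0.927596 − 1.148582 = -0.220986
N(d₁) = 0.823192,  N(d₂) = 0.412552,  e^(−rT) = 0.952921
E₀ = V₀·N(d₁) − D·e^(−rT)·N(d₂)
   = 281.5854·0.823192 − 196.9320·0.952921·0.412552 = 154.378976
B₀ = V₀ − E₀ = 281.5854 − 154.378976 = 127.206424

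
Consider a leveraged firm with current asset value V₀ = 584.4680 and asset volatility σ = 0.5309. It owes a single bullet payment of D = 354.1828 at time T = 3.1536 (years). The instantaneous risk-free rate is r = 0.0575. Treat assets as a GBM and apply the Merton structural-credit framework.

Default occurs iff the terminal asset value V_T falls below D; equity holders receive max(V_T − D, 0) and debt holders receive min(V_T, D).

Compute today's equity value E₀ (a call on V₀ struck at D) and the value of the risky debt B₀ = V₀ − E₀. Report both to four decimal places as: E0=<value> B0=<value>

E0=339.5076 B0=244.9604

d₁ = [ln(V₀/D) + (r + σ²/2)T] / (σ√T)
   = [ln(584.4680/354.1828) + (0.0575 + 0.5·0.5309²)·3.1536] / (0.5309·√3.1536)
   = [0.500889 + 0.625761] / 0.942792 = 1.195014
d₂ = d₁ − σ√T = 1.195014 − 0.942792 = 0.252221
N(d₁) = 0.883959,  N(d₂) = 0.599565,  e^(−rT) = 0.834158
E₀ = V₀·N(d₁) − D·e^(−rT)·N(d₂)
   = 584.4680·0.883959 − 354.1828·0.834158·0.599565 = 339.507624
B₀ = V₀ − E₀ = 584.4680 − 339.507624 = 244.960376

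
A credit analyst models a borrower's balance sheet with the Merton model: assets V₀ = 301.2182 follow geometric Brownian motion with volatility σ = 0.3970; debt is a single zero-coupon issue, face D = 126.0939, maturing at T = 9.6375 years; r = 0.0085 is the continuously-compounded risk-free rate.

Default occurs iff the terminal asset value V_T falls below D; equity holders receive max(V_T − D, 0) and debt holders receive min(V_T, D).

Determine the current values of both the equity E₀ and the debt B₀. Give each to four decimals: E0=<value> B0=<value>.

d₁ = [ln(V₀/D) + (r + σ²/2)T] / (σ√T)
   = [ln(301.2182/126.0939) + (0.0085 + 0.5·0.3970²)·9.6375] / (0.3970·√9.6375)
   = [0.870808 + 0.841397] / 1.232460 = 1.389259
d₂ = d₁ − σ√T = 1.389259 − 1.232460 = 0.156799
N(d₁) = 0.917623,  N(d₂) = 0.562298,  e^(−rT) = 0.921347
E₀ = V₀·N(d₁) − D·e^(−rT)·N(d₂)
   = 301.2182·0.917623 − 126.0939·0.921347·0.562298 = 211.079035
B₀ = V₀ − E₀ = 301.2182 − 211.079035 = 90.139165

E0=211.0790 B0=90.1392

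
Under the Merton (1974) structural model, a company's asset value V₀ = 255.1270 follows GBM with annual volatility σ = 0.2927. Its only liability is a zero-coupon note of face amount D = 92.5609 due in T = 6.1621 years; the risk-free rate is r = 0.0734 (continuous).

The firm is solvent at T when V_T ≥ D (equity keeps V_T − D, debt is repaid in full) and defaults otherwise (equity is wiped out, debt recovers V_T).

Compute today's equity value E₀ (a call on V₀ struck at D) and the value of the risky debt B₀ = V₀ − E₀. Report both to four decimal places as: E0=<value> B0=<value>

E0=196.9272 B0=58.1998

d₁ = [ln(V₀/D) + (r + σ²/2)T] / (σ√T)
   = [ln(255.1270/92.5609) + (0.0734 + 0.5·0.2927²)·6.1621] / (0.2927·√6.1621)
   = [1.013895 + 0.716262] / 0.726586 = 2.381213
d₂ = d₁ − σ√T = 2.381213 − 0.726586 = 1.654627
N(d₁) = 0.991372,  N(d₂) = 0.951000,  e^(−rT) = 0.636164
E₀ = V₀·N(d₁) − D·e^(−rT)·N(d₂)
   = 255.1270·0.991372 − 92.5609·0.636164·0.951000 = 196.927162
B₀ = V₀ − E₀ = 255.1270 − 196.927162 = 58.199838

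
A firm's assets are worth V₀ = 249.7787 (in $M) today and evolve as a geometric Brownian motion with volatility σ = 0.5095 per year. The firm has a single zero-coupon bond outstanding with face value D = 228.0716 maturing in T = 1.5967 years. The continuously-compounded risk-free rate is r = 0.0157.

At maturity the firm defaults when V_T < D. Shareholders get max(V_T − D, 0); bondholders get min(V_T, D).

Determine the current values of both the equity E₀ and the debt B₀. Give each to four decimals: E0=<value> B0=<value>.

d₁ = [ln(V₀/D) + (r + σ²/2)T] / (σ√T)
   = [ln(249.7787/228.0716) + (0.0157 + 0.5·0.5095²)·1.5967] / (0.5095·√1.5967)
   = [0.090916 + 0.232312] / 0.643807 = 0.502057
d₂ = d₁ − σ√T = 0.502057 − 0.643807 = -0.141750
N(d₁) = 0.692186,  N(d₂) = 0.443639,  e^(−rT) = 0.975243
E₀ = V₀·N(d₁) − D·e^(−rT)·N(d₂)
   = 249.7787·0.692186 − 228.0716·0.975243·0.443639 = 74.216921
B₀ = V₀ − E₀ = 249.7787 − 74.216921 = 175.561779

E0=74.2169 B0=175.5618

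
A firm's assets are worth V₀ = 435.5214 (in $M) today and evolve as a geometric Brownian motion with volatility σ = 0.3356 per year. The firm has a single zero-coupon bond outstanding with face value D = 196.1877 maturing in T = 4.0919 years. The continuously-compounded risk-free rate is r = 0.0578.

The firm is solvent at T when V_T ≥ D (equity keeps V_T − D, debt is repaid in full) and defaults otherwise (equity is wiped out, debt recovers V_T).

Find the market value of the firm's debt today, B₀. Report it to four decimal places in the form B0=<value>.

d₁ = [ln(V₀/D) + (r + σ²/2)T] / (σ√T)
   = [ln(435.5214/196.1877) + (0.0578 + 0.5·0.3356²)·4.0919] / (0.3356·√4.0919)
   = [0.797472 + 0.466942] / 0.678867 = 1.862536
d₂ = d₁ − σ√T = 1.862536 − 0.678867 = 1.183670
N(d₁) = 0.968736,  N(d₂) = 0.881728,  e^(−rT) = 0.789377
E₀ = V₀·N(d₁) − D·e^(−rT)·N(d₂)
   = 435.5214·0.968736 − 196.1877·0.789377·0.881728 = 285.355687
B₀ = V₀ − E₀ = 435.5214 − 285.355687 = 150.165713

B0=150.1657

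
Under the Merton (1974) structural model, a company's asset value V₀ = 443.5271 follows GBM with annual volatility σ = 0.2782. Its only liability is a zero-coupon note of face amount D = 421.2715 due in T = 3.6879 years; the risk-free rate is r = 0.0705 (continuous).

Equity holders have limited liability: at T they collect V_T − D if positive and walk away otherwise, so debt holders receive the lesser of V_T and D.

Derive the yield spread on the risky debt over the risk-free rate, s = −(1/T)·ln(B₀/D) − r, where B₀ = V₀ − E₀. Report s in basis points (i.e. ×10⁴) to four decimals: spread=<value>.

spread=304.4379

d₁ = [ln(V₀/D) + (r + σ²/2)T] / (σ√T)
   = [ln(443.5271/421.2715) + (0.0705 + 0.5·0.2782²)·3.6879] / (0.2782·√3.6879)
   = [0.051481 + 0.402710] / 0.534253 = 0.850143
d₂ = d₁ − σ√T = 0.850143 − 0.534253 = 0.315891
N(d₁) = 0.802377,  N(d₂) = 0.623957,  e^(−rT) = 0.771054
E₀ = V₀·N(d₁) − D·e^(−rT)·N(d₂)
   = 443.5271·0.802377 − 421.2715·0.771054·0.623957 = 153.200379
B₀ = V₀ − E₀ = 443.5271 − 153.200379 = 290.326721
spread = −(1/T)·ln(B₀/D) − r = −(1/3.6879)·ln(290.326721/421.2715) − 0.0705 = 0.03044379
in basis points: 0.03044379 × 10⁴ = 304.4379 bp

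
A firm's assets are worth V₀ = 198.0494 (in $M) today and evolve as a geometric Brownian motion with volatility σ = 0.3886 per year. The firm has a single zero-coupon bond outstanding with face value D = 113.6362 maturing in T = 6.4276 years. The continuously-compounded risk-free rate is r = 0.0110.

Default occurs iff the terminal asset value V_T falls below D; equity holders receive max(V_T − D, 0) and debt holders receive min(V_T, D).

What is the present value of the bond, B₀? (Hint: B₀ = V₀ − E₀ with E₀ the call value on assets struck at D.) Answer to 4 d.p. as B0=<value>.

d₁ = [ln(V₀/D) + (r + σ²/2)T] / (σ√T)
   = [ln(198.0494/113.6362) + (0.0110 + 0.5·0.3886²)·6.4276] / (0.3886·√6.4276)
   = [0.555514 + 0.556019] / 0.985206 = 1.128224
d₂ = d₁ − σ√T = 1.128224 − 0.985206 = 0.143018
N(d₁) = 0.870387,  N(d₂) = 0.556862,  e^(−rT) = 0.931738
E₀ = V₀·N(d₁) − D·e^(−rT)·N(d₂)
   = 198.0494·0.870387 − 113.6362·0.931738·0.556862 = 113.419618
B₀ = V₀ − E₀ = 198.0494 − 113.419618 = 84.629782

B0=84.6298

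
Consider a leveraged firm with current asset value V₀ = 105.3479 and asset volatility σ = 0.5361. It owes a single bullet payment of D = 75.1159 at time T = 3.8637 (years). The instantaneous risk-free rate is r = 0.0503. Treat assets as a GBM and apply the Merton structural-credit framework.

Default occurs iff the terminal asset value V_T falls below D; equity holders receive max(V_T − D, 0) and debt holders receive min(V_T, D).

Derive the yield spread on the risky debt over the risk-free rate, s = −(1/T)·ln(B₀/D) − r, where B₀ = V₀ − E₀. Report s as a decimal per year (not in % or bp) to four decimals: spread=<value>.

d₁ = [ln(V₀/D) + (r + σ²/2)T] / (σ√T)
   = [ln(105.3479/75.1159) + (0.0503 + 0.5·0.5361²)·3.8637] / (0.5361·√3.8637)
   = [0.338236 + 0.749564] / 1.053774 = 1.032290
d₂ = d₁ − σ√T = 1.032290 − 1.053774 = -0.021485
N(d₁) = 0.849032,  N(d₂) = 0.491430,  e^(−rT) = 0.823375
E₀ = V₀·N(d₁) − D·e^(−rT)·N(d₂)
   = 105.3479·0.849032 − 75.1159·0.823375·0.491430 = 59.049521
B₀ = V₀ − E₀ = 105.3479 − 59.049521 = 46.298379
spread = −(1/T)·ln(B₀/D) − r = −(1/3.8637)·ln(46.298379/75.1159) − 0.0503 = 0.07494919

spread=0.0749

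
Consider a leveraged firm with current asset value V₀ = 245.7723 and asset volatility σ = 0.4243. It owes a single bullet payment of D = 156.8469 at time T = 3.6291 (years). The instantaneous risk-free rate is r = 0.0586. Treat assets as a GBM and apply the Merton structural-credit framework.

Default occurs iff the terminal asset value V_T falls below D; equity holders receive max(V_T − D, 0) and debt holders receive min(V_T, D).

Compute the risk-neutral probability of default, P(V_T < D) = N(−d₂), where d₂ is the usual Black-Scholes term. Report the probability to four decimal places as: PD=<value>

PD=0.3392

d₁ = [ln(V₀/D) + (r + σ²/2)T] / (σ√T)
   = [ln(245.7723/156.8469) + (0.0586 + 0.5·0.4243²)·3.6291] / (0.4243·√3.6291)
   = [0.449135 + 0.539340] / 0.808300 = 1.222906
d₂ = d₁ − σ√T = 1.222906 − 0.808300 = 0.414606
risk-neutral PD = N(−d₂) = N(-0.414606) = 0.339215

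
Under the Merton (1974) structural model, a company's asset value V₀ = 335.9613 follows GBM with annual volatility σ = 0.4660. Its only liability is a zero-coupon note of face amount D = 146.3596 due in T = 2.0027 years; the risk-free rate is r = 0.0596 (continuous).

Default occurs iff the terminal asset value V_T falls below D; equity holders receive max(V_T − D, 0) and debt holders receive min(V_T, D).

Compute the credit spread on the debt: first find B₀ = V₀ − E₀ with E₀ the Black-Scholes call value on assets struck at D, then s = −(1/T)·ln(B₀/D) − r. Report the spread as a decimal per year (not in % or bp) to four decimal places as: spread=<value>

spread=0.0174

d₁ = [ln(V₀/D) + (r + σ²/2)T] / (σ√T)
   = [ln(335.9613/146.3596) + (0.0596 + 0.5·0.4660²)·2.0027] / (0.4660·√2.0027)
   = [0.830929 + 0.336810] / 0.659468 = 1.770729
d₂ = d₁ − σ√T = 1.770729 − 0.659468 = 1.111261
N(d₁) = 0.961697,  N(d₂) = 0.866772,  e^(−rT) = 0.887487
E₀ = V₀·N(d₁) − D·e^(−rT)·N(d₂)
   = 335.9613·0.961697 − 146.3596·0.887487·0.866772 = 210.506006
B₀ = V₀ − E₀ = 335.9613 − 210.506006 = 125.455294
spread = −(1/T)·ln(B₀/D) − r = −(1/2.0027)·ln(125.455294/146.3596) − 0.0596 = 0.01735468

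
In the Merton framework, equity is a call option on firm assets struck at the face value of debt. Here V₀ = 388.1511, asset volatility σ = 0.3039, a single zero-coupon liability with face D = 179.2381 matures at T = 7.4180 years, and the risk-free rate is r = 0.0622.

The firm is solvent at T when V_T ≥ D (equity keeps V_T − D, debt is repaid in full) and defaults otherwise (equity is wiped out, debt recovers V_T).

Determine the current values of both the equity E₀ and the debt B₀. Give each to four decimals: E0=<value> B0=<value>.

d₁ = [ln(V₀/D) + (r + σ²/2)T] / (σ√T)
   = [ln(388.1511/179.2381) + (0.0622 + 0.5·0.3039²)·7.4180] / (0.3039·√7.4180)
   = [0.772680 + 0.803945] / 0.827702 = 1.904821
d₂ = d₁ − σ√T = 1.904821 − 0.827702 = 1.077119
N(d₁) = 0.971598,  N(d₂) = 0.859286,  e^(−rT) = 0.630401
E₀ = V₀·N(d₁) − D·e^(−rT)·N(d₂)
   = 388.1511·0.971598 − 179.2381·0.630401·0.859286 = 280.034620
B₀ = V₀ − E₀ = 388.1511 − 280.034620 = 108.116480

E0=280.0346 B0=108.1165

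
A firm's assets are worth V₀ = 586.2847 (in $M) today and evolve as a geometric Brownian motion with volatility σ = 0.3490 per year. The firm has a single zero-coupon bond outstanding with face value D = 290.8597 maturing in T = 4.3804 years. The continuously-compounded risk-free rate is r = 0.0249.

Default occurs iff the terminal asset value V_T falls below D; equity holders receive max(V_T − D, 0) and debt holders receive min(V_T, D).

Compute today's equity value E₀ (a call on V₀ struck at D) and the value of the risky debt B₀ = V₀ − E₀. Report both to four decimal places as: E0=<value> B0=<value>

E0=343.9116 B0=242.3731

d₁ = [ln(V₀/D) + (r + σ²/2)T] / (σ√T)
   = [ln(586.2847/290.8597) + (0.0249 + 0.5·0.3490²)·4.3804] / (0.3490·√4.3804)
   = [0.700964 + 0.375841] / 0.730436 = 1.474194
d₂ = d₁ − σ√T = 1.474194 − 0.730436 = 0.743758
N(d₁) = 0.929785,  N(d₂) = 0.771489,  e^(−rT) = 0.896666
E₀ = V₀·N(d₁) − D·e^(−rT)·N(d₂)
   = 586.2847·0.929785 − 290.8597·0.896666·0.771489 = 343.911646
B₀ = V₀ − E₀ = 586.2847 − 343.911646 = 242.373054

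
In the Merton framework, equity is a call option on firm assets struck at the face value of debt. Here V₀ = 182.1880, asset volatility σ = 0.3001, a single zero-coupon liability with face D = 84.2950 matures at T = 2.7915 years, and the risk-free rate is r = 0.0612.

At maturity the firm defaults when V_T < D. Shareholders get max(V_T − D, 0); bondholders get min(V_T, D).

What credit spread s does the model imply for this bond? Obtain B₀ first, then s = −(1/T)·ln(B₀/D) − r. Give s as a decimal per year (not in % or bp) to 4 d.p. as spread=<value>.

spread=0.0033

d₁ = [ln(V₀/D) + (r + σ²/2)T] / (σ√T)
   = [ln(182.1880/84.2950) + (0.0612 + 0.5·0.3001²)·2.7915] / (0.3001·√2.7915)
   = [0.770717 + 0.296541] / 0.501401 = 2.128553
d₂ = d₁ − σ√T = 2.128553 − 0.501401 = 1.627152
N(d₁) = 0.983354,  N(d₂) = 0.948148,  e^(−rT) = 0.842957
E₀ = V₀·N(d₁) − D·e^(−rT)·N(d₂)
   = 182.1880·0.983354 − 84.2950·0.842957·0.948148 = 111.782814
B₀ = V₀ − E₀ = 182.1880 − 111.782814 = 70.405186
spread = −(1/T)·ln(B₀/D) − r = −(1/2.7915)·ln(70.405186/84.2950) − 0.0612 = 0.00330139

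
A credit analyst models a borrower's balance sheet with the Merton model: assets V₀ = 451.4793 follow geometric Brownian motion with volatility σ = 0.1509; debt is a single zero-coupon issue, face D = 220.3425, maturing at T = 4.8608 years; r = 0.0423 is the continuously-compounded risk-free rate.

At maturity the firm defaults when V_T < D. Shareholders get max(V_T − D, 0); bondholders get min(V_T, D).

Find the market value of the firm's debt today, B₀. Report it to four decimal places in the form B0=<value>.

B0=179.3140

d₁ = [ln(V₀/D) + (r + σ²/2)T] / (σ√T)
   = [ln(451.4793/220.3425) + (0.0423 + 0.5·0.1509²)·4.8608] / (0.1509·√4.8608)
   = [0.717346 + 0.260954] / 0.332693 = 2.940554
d₂ = d₁ − σ√T = 2.940554 − 0.332693 = 2.607861
N(d₁) = 0.998362,  N(d₂) = 0.995445,  e^(−rT) = 0.814149
E₀ = V₀·N(d₁) − D·e^(−rT)·N(d₂)
   = 451.4793·0.998362 − 220.3425·0.814149·0.995445 = 272.165302
B₀ = V₀ − E₀ = 451.4793 − 272.165302 = 179.313998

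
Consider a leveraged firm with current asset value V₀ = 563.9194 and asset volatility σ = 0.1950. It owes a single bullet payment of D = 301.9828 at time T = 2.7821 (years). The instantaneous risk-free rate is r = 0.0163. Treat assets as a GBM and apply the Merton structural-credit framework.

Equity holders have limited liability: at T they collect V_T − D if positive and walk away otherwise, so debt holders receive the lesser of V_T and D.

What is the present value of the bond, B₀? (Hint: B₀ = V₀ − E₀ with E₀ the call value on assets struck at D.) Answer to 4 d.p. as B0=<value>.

B0=287.6559

d₁ = [ln(V₀/D) + (r + σ²/2)T] / (σ√T)
   = [ln(563.9194/301.9828) + (0.0163 + 0.5·0.1950²)·2.7821] / (0.1950·√2.7821)
   = [0.624541 + 0.098243] / 0.325253 = 2.222223
d₂ = d₁ − σ√T = 2.222223 − 0.325253 = 1.896970
N(d₁) = 0.986866,  N(d₂) = 0.971084,  e^(−rT) = 0.955665
E₀ = V₀·N(d₁) − D·e^(−rT)·N(d₂)
   = 563.9194·0.986866 − 301.9828·0.955665·0.971084 = 276.263506
B₀ = V₀ − E₀ = 563.9194 − 276.263506 = 287.655894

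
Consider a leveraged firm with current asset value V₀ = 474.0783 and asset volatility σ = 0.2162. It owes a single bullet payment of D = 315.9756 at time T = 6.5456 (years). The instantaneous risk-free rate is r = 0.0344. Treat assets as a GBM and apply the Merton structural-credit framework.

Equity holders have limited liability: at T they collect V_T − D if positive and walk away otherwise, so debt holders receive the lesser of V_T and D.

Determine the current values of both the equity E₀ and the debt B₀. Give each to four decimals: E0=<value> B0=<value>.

d₁ = [ln(V₀/D) + (r + σ²/2)T] / (σ√T)
   = [ln(474.0783/315.9756) + (0.0344 + 0.5·0.2162²)·6.5456] / (0.2162·√6.5456)
   = [0.405708 + 0.378147] / 0.553134 = 1.417115
d₂ = d₁ − σ√T = 1.417115 − 0.553134 = 0.863981
N(d₁) = 0.921775,  N(d₂) = 0.806201,  e^(−rT) = 0.798382
E₀ = V₀·N(d₁) − D·e^(−rT)·N(d₂)
   = 474.0783·0.921775 − 315.9756·0.798382·0.806201 = 233.614140
B₀ = V₀ − E₀ = 474.0783 − 233.614140 = 240.464160

E0=233.6141 B0=240.4642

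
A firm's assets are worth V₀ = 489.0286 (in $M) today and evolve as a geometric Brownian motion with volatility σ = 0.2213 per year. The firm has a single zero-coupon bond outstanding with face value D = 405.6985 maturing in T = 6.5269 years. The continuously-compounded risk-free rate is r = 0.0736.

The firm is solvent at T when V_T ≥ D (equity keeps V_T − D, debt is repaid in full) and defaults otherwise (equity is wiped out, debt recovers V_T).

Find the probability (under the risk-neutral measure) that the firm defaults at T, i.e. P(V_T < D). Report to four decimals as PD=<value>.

PD=0.1848

d₁ = [ln(V₀/D) + (r + σ²/2)T] / (σ√T)
   = [ln(489.0286/405.6985) + (0.0736 + 0.5·0.2213²)·6.5269] / (0.2213·√6.5269)
   = [0.186811 + 0.640203] / 0.565373 = 1.462776
d₂ = d₁ − σ√T = 1.462776 − 0.565373 = 0.897403
risk-neutral PD = N(−d₂) = N(-0.897403) = 0.184752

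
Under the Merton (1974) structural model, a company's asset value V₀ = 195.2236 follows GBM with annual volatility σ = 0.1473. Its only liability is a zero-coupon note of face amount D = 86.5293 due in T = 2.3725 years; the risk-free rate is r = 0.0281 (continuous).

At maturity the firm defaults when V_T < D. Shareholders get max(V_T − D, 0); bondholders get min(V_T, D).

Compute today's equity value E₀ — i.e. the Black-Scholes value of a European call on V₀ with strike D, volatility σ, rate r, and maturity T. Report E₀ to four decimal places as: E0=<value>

d₁ = [ln(V₀/D) + (r + σ²/2)T] / (σ√T)
   = [ln(195.2236/86.5293) + (0.0281 + 0.5·0.1473²)·2.3725] / (0.1473·√2.3725)
   = [0.813662 + 0.092406] / 0.226885 = 3.993512
d₂ = d₁ − σ√T = 3.993512 − 0.226885 = 3.766627
N(d₁) = 0.999967,  N(d₂) = 0.999917,  e^(−rT) = 0.935506
E₀ = V₀·N(d₁) − D·e^(−rT)·N(d₂)
   = 195.2236·0.999967 − 86.5293·0.935506·0.999917 = 114.275225

E0=114.2752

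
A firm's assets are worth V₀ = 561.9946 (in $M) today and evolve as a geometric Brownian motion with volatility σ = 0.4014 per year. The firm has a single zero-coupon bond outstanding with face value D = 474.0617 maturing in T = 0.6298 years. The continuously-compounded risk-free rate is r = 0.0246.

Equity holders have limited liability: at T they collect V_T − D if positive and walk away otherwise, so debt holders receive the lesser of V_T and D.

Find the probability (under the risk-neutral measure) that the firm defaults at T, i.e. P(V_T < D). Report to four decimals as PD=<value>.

d₁ = [ln(V₀/D) + (r + σ²/2)T] / (σ√T)
   = [ln(561.9946/474.0617) + (0.0246 + 0.5·0.4014²)·0.6298] / (0.4014·√0.6298)
   = [0.170155 + 0.066230] / 0.318551 = 0.742064
d₂ = d₁ − σ√T = 0.742064 − 0.318551 = 0.423513
risk-neutral PD = N(−d₂) = N(-0.423513) = 0.335960

PD=0.3360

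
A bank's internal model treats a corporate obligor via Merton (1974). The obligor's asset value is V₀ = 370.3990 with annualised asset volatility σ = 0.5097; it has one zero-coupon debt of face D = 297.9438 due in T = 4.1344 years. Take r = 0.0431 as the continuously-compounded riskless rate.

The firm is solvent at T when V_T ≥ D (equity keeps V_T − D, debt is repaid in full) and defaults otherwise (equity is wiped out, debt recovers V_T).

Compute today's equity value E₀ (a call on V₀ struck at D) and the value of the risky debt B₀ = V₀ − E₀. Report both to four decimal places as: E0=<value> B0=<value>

E0=191.0895 B0=179.3095

d₁ = [ln(V₀/D) + (r + σ²/2)T] / (σ√T)
   = [ln(370.3990/297.9438) + (0.0431 + 0.5·0.5097²)·4.1344] / (0.5097·√4.1344)
   = [0.217676 + 0.715239] / 1.036384 = 0.900163
d₂ = d₁ − σ√T = 0.900163 − 1.036384 = -0.136221
N(d₁) = 0.815983,  N(d₂) = 0.445823,  e^(−rT) = 0.836781
E₀ = V₀·N(d₁) − D·e^(−rT)·N(d₂)
   = 370.3990·0.815983 − 297.9438·0.836781·0.445823 = 191.089534
B₀ = V₀ − E₀ = 370.3990 − 191.089534 = 179.309466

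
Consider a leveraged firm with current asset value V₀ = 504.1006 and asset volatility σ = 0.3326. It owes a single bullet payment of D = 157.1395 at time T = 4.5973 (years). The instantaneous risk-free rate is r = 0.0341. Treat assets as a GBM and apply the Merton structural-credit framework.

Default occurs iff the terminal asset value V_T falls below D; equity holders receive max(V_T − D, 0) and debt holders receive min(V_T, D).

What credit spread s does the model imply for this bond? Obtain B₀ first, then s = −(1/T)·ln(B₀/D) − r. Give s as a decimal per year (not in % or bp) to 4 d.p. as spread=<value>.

spread=0.0036

d₁ = [ln(V₀/D) + (r + σ²/2)T] / (σ√T)
   = [ln(504.1006/157.1395) + (0.0341 + 0.5·0.3326²)·4.5973] / (0.3326·√4.5973)
   = [1.165642 + 0.411051] / 0.713138 = 2.210922
d₂ = d₁ − σ√T = 2.210922 − 0.713138 = 1.497784
N(d₁) = 0.986479,  N(d₂) = 0.932905,  e^(−rT) = 0.854902
E₀ = V₀·N(d₁) − D·e^(−rT)·N(d₂)
   = 504.1006·0.986479 − 157.1395·0.854902·0.932905 = 371.959339
B₀ = V₀ − E₀ = 504.1006 − 371.959339 = 132.141261
spread = −(1/T)·ln(B₀/D) − r = −(1/4.5973)·ln(132.141261/157.1395) − 0.0341 = 0.00358787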